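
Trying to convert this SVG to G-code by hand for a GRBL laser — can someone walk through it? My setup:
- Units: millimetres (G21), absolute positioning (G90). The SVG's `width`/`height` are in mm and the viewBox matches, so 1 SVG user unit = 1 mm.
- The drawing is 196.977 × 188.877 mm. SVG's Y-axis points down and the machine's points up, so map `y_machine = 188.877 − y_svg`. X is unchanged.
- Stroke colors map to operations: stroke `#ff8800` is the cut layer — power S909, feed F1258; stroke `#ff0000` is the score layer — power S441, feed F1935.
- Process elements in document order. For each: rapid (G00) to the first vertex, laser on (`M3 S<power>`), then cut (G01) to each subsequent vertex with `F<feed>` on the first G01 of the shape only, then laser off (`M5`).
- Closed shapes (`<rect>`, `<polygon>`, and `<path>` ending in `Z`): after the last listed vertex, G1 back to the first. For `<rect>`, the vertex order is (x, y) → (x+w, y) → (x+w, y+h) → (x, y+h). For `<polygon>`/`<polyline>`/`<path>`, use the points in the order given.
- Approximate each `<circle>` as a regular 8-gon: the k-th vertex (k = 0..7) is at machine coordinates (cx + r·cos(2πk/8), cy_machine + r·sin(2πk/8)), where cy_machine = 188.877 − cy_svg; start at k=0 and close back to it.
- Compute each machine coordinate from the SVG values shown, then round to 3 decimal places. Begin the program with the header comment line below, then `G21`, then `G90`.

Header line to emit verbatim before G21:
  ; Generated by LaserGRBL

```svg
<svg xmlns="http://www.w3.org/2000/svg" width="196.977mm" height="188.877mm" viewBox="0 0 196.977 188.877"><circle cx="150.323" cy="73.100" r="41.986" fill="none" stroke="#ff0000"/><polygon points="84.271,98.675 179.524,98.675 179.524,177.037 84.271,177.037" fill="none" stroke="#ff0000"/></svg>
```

; Generated by LaserGRBL
G21
G90
G00 X192.309 Y115.777
M3 S441
G01 X180.012 Y145.466 F1935
G01 X150.323 Y157.763
G01 X120.634 Y145.466
G01 X108.337 Y115.777
G01 X120.634 Y86.088
G01 X150.323 Y73.791
G01 X180.012 Y86.088
G01 X192.309 Y115.777
M5
G00 X84.271 Y90.202
M3 S441
G01 X179.524 Y90.202 F1935
G01 X179.524 Y11.840
G01 X84.271 Y11.840
G01 X84.271 Y90.202
M5

Since the viewBox matches the mm dimensions, user units are millimetres directly. The only transform is the Y-flip y_m = 188.877 − y_svg.

Shape 1 is a circle drawn with `<circle>`. Its stroke #ff0000 means score at S441, F1935. After flipping Y the toolpath is (192.309,115.777) → (180.012,145.466) → (150.323,157.763) → (120.634,145.466) → (108.337,115.777) → (120.634,86.088) → (150.323,73.791) → (180.012,86.088) → (192.309,115.777), returning to the start.

Shape 2 is a rectangle drawn with `<polygon>`. Its stroke #ff0000 means score at S441, F1935. After flipping Y the toolpath is (84.271,90.202) → (179.524,90.202) → (179.524,11.840) → (84.271,11.840) → (84.271,90.202), returning to the start.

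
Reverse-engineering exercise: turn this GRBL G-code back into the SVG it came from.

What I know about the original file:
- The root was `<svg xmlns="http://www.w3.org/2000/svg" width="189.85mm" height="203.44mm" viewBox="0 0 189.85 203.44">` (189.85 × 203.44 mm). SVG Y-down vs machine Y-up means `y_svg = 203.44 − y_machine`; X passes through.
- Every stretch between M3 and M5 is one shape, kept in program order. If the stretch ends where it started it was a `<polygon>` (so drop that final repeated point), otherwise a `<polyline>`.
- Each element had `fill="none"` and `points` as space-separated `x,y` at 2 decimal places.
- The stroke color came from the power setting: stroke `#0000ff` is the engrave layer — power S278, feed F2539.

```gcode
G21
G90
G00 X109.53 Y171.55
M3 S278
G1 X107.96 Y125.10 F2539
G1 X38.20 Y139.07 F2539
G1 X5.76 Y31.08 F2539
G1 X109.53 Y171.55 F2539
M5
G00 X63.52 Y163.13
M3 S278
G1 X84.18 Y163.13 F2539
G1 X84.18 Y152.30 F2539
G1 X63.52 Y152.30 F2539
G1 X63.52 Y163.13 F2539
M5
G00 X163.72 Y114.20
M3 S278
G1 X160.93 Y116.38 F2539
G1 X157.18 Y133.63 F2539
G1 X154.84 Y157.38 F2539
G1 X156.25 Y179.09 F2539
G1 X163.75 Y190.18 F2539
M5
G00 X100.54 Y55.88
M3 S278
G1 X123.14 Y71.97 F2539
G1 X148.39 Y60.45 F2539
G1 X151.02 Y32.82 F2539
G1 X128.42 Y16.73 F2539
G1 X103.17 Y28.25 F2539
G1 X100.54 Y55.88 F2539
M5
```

Each laser-on run becomes one SVG element. Flip Y back into SVG space with y_svg = 203.44 − y_machine. Every run uses S278, so all elements get stroke `#0000ff` (engrave).

Run 1: The run returns to its start, so emit a `<polygon>` with points (Y-flipped): 109.53,31.89 107.96,78.34 38.20,64.37 5.76,172.36.

Run 2: The run returns to its start, so emit a `<polygon>` with points (Y-flipped): 63.52,40.31 84.18,40.31 84.18,51.14 63.52,51.14.

Run 3: The run is open, so emit a `<polyline>` with points (Y-flipped): 163.72,89.24 160.93,87.06 157.18,69.81 154.84,46.06 156.25,24.35 163.75,13.26.

Run 4: The run returns to its start, so emit a `<polygon>` with points (Y-flipped): 100.54,147.56 123.14,131.47 148.39,142.99 151.02,170.62 128.42,186.71 103.17,175.19.

<svg xmlns="http://www.w3.org/2000/svg" width="189.85mm" height="203.44mm" viewBox="0 0 189.85 203.44">
  <polygon points="109.53,31.89 107.96,78.34 38.20,64.37 5.76,172.36" fill="none" stroke="#0000ff"/>
  <polygon points="63.52,40.31 84.18,40.31 84.18,51.14 63.52,51.14" fill="none" stroke="#0000ff"/>
  <polyline points="163.72,89.24 160.93,87.06 157.18,69.81 154.84,46.06 156.25,24.35 163.75,13.26" fill="none" stroke="#0000ff"/>
  <polygon points="100.54,147.56 123.14,131.47 148.39,142.99 151.02,170.62 128.42,186.71 103.17,175.19" fill="none" stroke="#0000ff"/>
</svg>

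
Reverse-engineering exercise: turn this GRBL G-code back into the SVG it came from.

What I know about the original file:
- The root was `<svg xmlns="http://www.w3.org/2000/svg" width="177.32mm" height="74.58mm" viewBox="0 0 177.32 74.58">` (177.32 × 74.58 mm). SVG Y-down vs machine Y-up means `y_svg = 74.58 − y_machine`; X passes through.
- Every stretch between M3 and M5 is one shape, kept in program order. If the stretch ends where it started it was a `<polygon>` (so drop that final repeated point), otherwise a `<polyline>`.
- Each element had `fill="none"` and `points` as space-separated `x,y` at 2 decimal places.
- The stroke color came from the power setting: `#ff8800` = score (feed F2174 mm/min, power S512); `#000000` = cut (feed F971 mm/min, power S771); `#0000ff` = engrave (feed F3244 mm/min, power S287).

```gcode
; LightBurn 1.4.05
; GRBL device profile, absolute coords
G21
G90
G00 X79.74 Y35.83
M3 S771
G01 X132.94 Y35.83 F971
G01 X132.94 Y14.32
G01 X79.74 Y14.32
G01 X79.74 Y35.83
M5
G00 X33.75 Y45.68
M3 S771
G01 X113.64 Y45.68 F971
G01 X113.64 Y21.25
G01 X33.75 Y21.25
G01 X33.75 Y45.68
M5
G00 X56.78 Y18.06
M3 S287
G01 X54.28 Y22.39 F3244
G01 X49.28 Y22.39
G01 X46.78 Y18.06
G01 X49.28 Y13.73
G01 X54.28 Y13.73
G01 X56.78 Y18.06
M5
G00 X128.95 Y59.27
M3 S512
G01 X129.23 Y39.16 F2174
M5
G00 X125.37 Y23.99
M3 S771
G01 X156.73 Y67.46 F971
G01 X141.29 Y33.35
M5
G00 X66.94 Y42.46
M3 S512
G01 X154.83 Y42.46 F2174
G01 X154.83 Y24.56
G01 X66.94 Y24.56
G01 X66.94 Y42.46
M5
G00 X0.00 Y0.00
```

y_svg = 74.58 − y_m.

[1] S771→`#000000` (cut); closed run; points: 79.74,38.75 132.94,38.75 132.94,60.26 79.74,60.26

[2] S771→`#000000` (cut); closed run; points: 33.75,28.90 113.64,28.90 113.64,53.33 33.75,53.33

[3] S287→`#0000ff` (engrave); closed run; points: 56.78,56.52 54.28,52.19 49.28,52.19 46.78,56.52 49.28,60.85 54.28,60.85

[4] S512→`#ff8800` (score); open run; points: 128.95,15.31 129.23,35.42

[5] S771→`#000000` (cut); open run; points: 125.37,50.59 156.73,7.12 141.29,41.23

[6] S512→`#ff8800` (score); closed run; points: 66.94,32.12 154.83,32.12 154.83,50.02 66.94,50.02

<svg xmlns="http://www.w3.org/2000/svg" width="177.32mm" height="74.58mm" viewBox="0 0 177.32 74.58">
  <polygon points="79.74,38.75 132.94,38.75 132.94,60.26 79.74,60.26" fill="none" stroke="#000000"/>
  <polygon points="33.75,28.90 113.64,28.90 113.64,53.33 33.75,53.33" fill="none" stroke="#000000"/>
  <polygon points="56.78,56.52 54.28,52.19 49.28,52.19 46.78,56.52 49.28,60.85 54.28,60.85" fill="none" stroke="#0000ff"/>
  <polyline points="128.95,15.31 129.23,35.42" fill="none" stroke="#ff8800"/>
  <polyline points="125.37,50.59 156.73,7.12 141.29,41.23" fill="none" stroke="#000000"/>
  <polygon points="66.94,32.12 154.83,32.12 154.83,50.02 66.94,50.02" fill="none" stroke="#ff8800"/>
</svg>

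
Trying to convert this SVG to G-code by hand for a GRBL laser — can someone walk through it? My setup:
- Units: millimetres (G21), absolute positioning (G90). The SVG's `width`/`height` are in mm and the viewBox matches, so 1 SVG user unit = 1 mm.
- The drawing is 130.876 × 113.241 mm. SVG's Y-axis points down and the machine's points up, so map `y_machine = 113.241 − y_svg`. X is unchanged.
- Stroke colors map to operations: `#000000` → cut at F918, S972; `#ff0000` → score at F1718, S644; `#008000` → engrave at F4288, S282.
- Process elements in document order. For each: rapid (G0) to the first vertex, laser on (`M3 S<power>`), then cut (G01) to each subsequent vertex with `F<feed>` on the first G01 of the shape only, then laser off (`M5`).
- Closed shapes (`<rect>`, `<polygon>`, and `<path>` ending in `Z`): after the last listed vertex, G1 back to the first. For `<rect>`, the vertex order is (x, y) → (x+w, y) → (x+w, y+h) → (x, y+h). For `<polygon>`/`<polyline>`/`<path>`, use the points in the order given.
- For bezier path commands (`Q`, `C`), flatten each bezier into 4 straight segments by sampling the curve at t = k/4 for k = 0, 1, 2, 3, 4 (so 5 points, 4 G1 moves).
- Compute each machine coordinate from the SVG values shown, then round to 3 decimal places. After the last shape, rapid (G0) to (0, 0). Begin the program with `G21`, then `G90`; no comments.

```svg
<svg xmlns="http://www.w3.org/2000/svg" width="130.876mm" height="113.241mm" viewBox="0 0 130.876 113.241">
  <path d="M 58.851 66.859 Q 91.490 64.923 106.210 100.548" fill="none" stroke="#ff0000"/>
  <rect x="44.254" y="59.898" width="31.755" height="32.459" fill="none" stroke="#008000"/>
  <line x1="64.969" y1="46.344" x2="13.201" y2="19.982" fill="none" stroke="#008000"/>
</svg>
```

G21
G90
G0 X58.851 Y46.382
M3 S644
G01 X74.051 Y45.002 F1718
G01 X87.010 Y38.928
G01 X97.730 Y28.158
G01 X106.210 Y12.693
M5
G0 X44.254 Y53.343
M3 S282
G01 X76.009 Y53.343 F4288
G01 X76.009 Y20.884
G01 X44.254 Y20.884
G01 X44.254 Y53.343
M5
G0 X64.969 Y66.897
M3 S282
G01 X13.201 Y93.259 F4288
M5
G0 X0.000 Y0.000

1 u = 1 mm; y_m = 113.241 − y.

[1] `<path>` quadratic bezier, #ff0000→score S644 F1718: (58.851,46.382) → (74.051,45.002) → (87.010,38.928) → (97.730,28.158) → (106.210,12.693)

[2] `<rect>` rectangle, #008000→engrave S282 F4288: (44.254,53.343) → (76.009,53.343) → (76.009,20.884) → (44.254,20.884) → (44.254,53.343) (closed)

[3] `<line>` line segment, #008000→engrave S282 F4288: (64.969,66.897) → (13.201,93.259)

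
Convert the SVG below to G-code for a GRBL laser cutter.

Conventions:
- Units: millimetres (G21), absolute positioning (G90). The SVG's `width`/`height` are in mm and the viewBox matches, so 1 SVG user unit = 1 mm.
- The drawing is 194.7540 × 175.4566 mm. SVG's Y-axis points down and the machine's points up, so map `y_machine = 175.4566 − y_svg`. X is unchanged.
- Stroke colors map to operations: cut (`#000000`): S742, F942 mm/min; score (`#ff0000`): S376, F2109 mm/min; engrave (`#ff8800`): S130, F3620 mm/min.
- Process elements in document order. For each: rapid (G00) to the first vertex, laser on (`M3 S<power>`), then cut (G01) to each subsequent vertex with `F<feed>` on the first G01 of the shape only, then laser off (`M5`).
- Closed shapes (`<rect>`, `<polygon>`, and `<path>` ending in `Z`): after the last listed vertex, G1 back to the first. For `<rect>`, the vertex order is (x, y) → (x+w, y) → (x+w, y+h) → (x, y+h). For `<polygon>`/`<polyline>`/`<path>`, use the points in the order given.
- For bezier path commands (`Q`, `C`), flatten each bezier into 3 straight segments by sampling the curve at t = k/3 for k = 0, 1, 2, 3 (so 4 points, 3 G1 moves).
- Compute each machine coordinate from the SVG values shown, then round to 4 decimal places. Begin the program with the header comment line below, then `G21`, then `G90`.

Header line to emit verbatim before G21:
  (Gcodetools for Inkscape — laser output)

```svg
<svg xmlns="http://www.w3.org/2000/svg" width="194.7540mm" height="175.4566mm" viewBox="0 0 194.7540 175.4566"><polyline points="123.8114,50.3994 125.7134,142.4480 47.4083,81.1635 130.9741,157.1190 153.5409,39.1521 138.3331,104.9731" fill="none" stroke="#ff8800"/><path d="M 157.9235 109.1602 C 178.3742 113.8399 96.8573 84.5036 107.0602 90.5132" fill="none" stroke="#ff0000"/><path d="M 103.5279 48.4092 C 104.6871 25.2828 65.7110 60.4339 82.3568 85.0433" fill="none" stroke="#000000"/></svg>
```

(Gcodetools for Inkscape — laser output)
G21
G90
G00 X123.8114 Y125.0572
M3 S130
G01 X125.7134 Y33.0086 F3620
G01 X47.4083 Y94.2931
G01 X130.9741 Y18.3376
G01 X153.5409 Y136.3045
G01 X138.3331 Y70.4835
M5
G00 X157.9235 Y66.2964
M3 S376
G01 X151.5586 Y70.3864 F2109
G01 X120.2570 Y81.7400
G01 X107.0602 Y84.9434
M5
G00 X103.5279 Y127.0474
M3 S742
G01 X94.8552 Y133.2968 F942
G01 X80.7051 Y115.9877
G01 X82.3568 Y90.4133
M5

1 u = 1 mm; y_m = 175.4566 − y.

[1] `<polyline>` open polyline, #ff8800→engrave S130 F3620: (123.8114,125.0572) → (125.7134,33.0086) → (47.4083,94.2931) → (130.9741,18.3376) → (153.5409,136.3045) → (138.3331,70.4835)

[2] `<path>` cubic bezier, #ff0000→score S376 F2109: (157.9235,66.2964) → (151.5586,70.3864) → (120.2570,81.7400) → (107.0602,84.9434)

[3] `<path>` cubic bezier, #000000→cut S742 F942: (103.5279,127.0474) → (94.8552,133.2968) → (80.7051,115.9877) → (82.3568,90.4133)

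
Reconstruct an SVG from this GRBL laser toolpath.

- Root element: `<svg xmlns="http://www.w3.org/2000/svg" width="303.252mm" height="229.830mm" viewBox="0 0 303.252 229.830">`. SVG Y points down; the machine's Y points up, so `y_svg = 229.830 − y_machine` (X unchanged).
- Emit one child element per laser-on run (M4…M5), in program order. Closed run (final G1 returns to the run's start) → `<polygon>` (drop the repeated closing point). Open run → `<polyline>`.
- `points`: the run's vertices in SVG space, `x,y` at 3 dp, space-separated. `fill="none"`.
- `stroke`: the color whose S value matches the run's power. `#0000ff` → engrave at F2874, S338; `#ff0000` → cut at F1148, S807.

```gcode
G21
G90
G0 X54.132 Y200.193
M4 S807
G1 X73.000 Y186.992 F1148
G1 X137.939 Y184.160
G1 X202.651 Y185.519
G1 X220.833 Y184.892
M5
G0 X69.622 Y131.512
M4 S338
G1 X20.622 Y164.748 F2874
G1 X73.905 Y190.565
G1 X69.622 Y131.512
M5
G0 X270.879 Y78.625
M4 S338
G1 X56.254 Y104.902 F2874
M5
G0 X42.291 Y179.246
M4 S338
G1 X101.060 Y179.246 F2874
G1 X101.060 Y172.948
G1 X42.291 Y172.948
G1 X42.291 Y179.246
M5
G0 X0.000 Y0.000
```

<svg xmlns="http://www.w3.org/2000/svg" width="303.252mm" height="229.830mm" viewBox="0 0 303.252 229.830">
  <polyline points="54.132,29.637 73.000,42.838 137.939,45.670 202.651,44.311 220.833,44.938" fill="none" stroke="#ff0000"/>
  <polygon points="69.622,98.318 20.622,65.082 73.905,39.265" fill="none" stroke="#0000ff"/>
  <polyline points="270.879,151.205 56.254,124.928" fill="none" stroke="#0000ff"/>
  <polygon points="42.291,50.584 101.060,50.584 101.060,56.882 42.291,56.882" fill="none" stroke="#0000ff"/>
</svg>

Machine Y-up, SVG Y-down with viewBox height 229.830, so y_svg = 229.830 − y_machine; X carries over.

Run 1: power S807 maps to stroke `#ff0000` (cut). The run is open, so emit a `<polyline>` with points (Y-flipped): 54.132,29.637 73.000,42.838 137.939,45.670 202.651,44.311 220.833,44.938.

Run 2: power S338 maps to stroke `#0000ff` (engrave). The run returns to its start, so emit a `<polygon>` with points (Y-flipped): 69.622,98.318 20.622,65.082 73.905,39.265.

Run 3: S338 ⇒ engrave layer `#0000ff`. The run is open, so emit a `<polyline>` with points (Y-flipped): 270.879,151.205 56.254,124.928.

Run 4: S338 ⇒ engrave layer `#0000ff`. The run returns to its start, so emit a `<polygon>` with points (Y-flipped): 42.291,50.584 101.060,50.584 101.060,56.882 42.291,56.882.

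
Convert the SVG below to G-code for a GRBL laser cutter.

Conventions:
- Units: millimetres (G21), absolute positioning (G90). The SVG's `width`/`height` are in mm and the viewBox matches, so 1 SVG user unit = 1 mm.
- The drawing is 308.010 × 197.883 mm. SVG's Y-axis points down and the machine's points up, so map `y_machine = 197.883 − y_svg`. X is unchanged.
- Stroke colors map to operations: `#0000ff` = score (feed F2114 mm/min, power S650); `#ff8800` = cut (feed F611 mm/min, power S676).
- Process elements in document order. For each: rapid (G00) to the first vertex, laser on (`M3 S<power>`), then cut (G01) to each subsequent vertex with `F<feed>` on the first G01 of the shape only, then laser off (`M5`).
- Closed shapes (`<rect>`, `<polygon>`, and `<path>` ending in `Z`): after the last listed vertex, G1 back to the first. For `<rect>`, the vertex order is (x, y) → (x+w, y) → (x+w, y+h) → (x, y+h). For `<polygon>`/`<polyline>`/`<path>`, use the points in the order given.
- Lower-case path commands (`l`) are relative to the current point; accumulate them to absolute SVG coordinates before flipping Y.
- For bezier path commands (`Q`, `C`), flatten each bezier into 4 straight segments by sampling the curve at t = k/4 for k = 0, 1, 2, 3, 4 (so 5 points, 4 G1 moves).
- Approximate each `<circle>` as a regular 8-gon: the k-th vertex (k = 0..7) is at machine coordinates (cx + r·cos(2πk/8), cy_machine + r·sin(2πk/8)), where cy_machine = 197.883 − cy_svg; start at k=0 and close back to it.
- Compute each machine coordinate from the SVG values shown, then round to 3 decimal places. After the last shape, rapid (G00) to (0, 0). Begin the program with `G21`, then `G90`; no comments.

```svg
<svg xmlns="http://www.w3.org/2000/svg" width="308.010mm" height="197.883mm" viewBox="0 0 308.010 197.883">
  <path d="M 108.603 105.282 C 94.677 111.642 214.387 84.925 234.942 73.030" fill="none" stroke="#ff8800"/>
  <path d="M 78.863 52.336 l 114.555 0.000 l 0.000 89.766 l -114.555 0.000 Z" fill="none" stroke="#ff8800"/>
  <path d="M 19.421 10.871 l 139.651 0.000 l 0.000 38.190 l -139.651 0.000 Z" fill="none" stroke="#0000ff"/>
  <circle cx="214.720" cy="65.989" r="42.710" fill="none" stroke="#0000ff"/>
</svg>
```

G21
G90
G00 X108.603 Y92.601
M3 S676
G01 X119.578 Y93.285 F611
G01 X158.842 Y101.881
G01 X204.572 Y113.901
G01 X234.942 Y124.853
M5
G00 X78.863 Y145.547
M3 S676
G01 X193.418 Y145.547 F611
G01 X193.418 Y55.781
G01 X78.863 Y55.781
G01 X78.863 Y145.547
M5
G00 X19.421 Y187.012
M3 S650
G01 X159.072 Y187.012 F2114
G01 X159.072 Y148.822
G01 X19.421 Y148.822
G01 X19.421 Y187.012
M5
G00 X257.430 Y131.894
M3 S650
G01 X244.921 Y162.095 F2114
G01 X214.720 Y174.604
G01 X184.519 Y162.095
G01 X172.010 Y131.894
G01 X184.519 Y101.693
G01 X214.720 Y89.184
G01 X244.921 Y101.693
G01 X257.430 Y131.894
M5
G00 X0.000 Y0.000

1 u = 1 mm; y_m = 197.883 − y.

[1] `<path>` cubic bezier, #ff8800→cut S676 F611: (108.603,92.601) → (119.578,93.285) → (158.842,101.881) → (204.572,113.901) → (234.942,124.853)

[2] `<path>` rectangle, #ff8800→cut S676 F611: (78.863,145.547) → (193.418,145.547) → (193.418,55.781) → (78.863,55.781) → (78.863,145.547) (closed)

[3] `<path>` rectangle, #0000ff→score S650 F2114: (19.421,187.012) → (159.072,187.012) → (159.072,148.822) → (19.421,148.822) → (19.421,187.012) (closed)

[4] `<circle>` circle, #0000ff→score S650 F2114: (257.430,131.894) → (244.921,162.095) → (214.720,174.604) → (184.519,162.095) → (172.010,131.894) → (184.519,101.693) → (214.720,89.184) → (244.921,101.693) → (257.430,131.894) (closed)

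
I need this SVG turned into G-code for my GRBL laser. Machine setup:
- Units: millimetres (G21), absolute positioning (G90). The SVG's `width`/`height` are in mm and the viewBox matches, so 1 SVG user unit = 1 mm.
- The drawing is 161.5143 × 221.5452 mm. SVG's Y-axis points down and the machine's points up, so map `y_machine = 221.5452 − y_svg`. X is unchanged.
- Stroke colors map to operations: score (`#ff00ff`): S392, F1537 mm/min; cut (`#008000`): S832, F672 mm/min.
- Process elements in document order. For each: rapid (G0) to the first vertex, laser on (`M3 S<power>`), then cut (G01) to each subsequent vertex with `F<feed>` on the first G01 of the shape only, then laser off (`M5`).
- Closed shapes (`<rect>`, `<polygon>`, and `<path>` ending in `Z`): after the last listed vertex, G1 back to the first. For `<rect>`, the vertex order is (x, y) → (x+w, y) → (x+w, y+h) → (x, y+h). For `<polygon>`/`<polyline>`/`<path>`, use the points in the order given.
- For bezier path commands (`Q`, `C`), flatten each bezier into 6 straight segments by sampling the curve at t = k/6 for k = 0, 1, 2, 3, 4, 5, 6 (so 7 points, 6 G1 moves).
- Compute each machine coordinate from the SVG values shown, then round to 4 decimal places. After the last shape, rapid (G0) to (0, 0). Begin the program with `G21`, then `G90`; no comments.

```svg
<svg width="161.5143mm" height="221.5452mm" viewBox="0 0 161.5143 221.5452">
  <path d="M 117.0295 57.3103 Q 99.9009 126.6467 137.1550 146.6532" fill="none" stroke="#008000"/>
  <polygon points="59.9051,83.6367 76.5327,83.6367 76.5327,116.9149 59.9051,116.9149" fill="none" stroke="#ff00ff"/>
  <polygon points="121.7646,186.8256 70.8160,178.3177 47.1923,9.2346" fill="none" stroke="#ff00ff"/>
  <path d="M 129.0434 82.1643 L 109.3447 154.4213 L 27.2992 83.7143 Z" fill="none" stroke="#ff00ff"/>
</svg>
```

G21
G90
G0 X117.0295 Y164.2349
M3 S832
G01 X112.8306 Y142.4930 F672
G01 X111.6530 Y123.4917
G01 X113.4966 Y107.2310
G01 X118.3615 Y93.7108
G01 X126.2476 Y82.9311
G01 X137.1550 Y74.8920
M5
G0 X59.9051 Y137.9085
M3 S392
G01 X76.5327 Y137.9085 F1537
G01 X76.5327 Y104.6303
G01 X59.9051 Y104.6303
G01 X59.9051 Y137.9085
M5
G0 X121.7646 Y34.7196
M3 S392
G01 X70.8160 Y43.2275 F1537
G01 X47.1923 Y212.3106
G01 X121.7646 Y34.7196
M5
G0 X129.0434 Y139.3809
M3 S392
G01 X109.3447 Y67.1239 F1537
G01 X27.2992 Y137.8309
G01 X129.0434 Y139.3809
M5
G0 X0.0000 Y0.0000

viewBox `0 0 161.5143 221.5452` with mm width/height → 1 unit = 1 mm. Flip: y_m = 221.5452 − y_svg.

**Shape 1** — `<path>` quadratic bezier, stroke `#008000` → cut (S832, F672). Control points (SVG): P0=(117.0295,57.3103), P1=(99.9009,126.6467), P2=(137.1550,146.6532); sampled at t=k/6. Machine vertices: (117.0295,164.2349) → (112.8306,142.4930) → (111.6530,123.4917) → (113.4966,107.2310) → (118.3615,93.7108) → (126.2476,82.9311) → (137.1550,74.8920). Open path.

**Shape 2** — `<polygon>` rectangle, stroke `#ff00ff` → score (S392, F1537). Machine vertices: (59.9051,137.9085) → (76.5327,137.9085) → (76.5327,104.6303) → (59.9051,104.6303) → (59.9051,137.9085). Closed: final G1 returns to the first vertex.

**Shape 3** — `<polygon>` closed polygon, stroke `#ff00ff` → score (S392, F1537). Machine vertices: (121.7646,34.7196) → (70.8160,43.2275) → (47.1923,212.3106) → (121.7646,34.7196). Closed: final G1 returns to the first vertex.

**Shape 4** — `<path>` closed polygon, stroke `#ff00ff` → score (S392, F1537). Machine vertices: (129.0434,139.3809) → (109.3447,67.1239) → (27.2992,137.8309) → (129.0434,139.3809). Closed: final G1 returns to the first vertex.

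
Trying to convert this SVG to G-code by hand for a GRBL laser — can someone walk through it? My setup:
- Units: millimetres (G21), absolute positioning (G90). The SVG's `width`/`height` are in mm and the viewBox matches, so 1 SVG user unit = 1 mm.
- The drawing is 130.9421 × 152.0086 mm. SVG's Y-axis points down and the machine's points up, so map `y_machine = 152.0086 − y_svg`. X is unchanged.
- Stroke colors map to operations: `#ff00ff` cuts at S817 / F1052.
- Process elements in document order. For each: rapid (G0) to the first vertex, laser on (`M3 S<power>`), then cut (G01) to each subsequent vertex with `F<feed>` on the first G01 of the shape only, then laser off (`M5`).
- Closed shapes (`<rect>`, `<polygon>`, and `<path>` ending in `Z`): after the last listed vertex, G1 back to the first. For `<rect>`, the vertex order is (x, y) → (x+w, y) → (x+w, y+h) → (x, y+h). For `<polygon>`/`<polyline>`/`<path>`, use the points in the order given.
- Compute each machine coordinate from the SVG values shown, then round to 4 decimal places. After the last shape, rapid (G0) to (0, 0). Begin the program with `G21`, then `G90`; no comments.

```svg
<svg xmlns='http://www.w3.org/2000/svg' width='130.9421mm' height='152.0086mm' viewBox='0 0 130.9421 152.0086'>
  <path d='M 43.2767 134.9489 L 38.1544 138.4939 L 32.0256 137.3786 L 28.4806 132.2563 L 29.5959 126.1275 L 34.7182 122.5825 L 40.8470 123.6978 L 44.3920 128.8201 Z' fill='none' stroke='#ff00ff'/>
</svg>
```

Since the viewBox matches the mm dimensions, user units are millimetres directly. The only transform is the Y-flip y_m = 152.0086 − y_svg.

Shape 1 is a regular polygon drawn with `<path>`. Its stroke #ff00ff means cut at S817, F1052. After flipping Y the toolpath is (43.2767,17.0597) → (38.1544,13.5147) → (32.0256,14.6300) → (28.4806,19.7523) → (29.5959,25.8811) → (34.7182,29.4261) → (40.8470,28.3108) → (44.3920,23.1885) → (43.2767,17.0597), returning to the start.

G21
G90
G0 X43.2767 Y17.0597
M3 S817
G01 X38.1544 Y13.5147 F1052
G01 X32.0256 Y14.6300
G01 X28.4806 Y19.7523
G01 X29.5959 Y25.8811
G01 X34.7182 Y29.4261
G01 X40.8470 Y28.3108
G01 X44.3920 Y23.1885
G01 X43.2767 Y17.0597
M5
G0 X0.0000 Y0.0000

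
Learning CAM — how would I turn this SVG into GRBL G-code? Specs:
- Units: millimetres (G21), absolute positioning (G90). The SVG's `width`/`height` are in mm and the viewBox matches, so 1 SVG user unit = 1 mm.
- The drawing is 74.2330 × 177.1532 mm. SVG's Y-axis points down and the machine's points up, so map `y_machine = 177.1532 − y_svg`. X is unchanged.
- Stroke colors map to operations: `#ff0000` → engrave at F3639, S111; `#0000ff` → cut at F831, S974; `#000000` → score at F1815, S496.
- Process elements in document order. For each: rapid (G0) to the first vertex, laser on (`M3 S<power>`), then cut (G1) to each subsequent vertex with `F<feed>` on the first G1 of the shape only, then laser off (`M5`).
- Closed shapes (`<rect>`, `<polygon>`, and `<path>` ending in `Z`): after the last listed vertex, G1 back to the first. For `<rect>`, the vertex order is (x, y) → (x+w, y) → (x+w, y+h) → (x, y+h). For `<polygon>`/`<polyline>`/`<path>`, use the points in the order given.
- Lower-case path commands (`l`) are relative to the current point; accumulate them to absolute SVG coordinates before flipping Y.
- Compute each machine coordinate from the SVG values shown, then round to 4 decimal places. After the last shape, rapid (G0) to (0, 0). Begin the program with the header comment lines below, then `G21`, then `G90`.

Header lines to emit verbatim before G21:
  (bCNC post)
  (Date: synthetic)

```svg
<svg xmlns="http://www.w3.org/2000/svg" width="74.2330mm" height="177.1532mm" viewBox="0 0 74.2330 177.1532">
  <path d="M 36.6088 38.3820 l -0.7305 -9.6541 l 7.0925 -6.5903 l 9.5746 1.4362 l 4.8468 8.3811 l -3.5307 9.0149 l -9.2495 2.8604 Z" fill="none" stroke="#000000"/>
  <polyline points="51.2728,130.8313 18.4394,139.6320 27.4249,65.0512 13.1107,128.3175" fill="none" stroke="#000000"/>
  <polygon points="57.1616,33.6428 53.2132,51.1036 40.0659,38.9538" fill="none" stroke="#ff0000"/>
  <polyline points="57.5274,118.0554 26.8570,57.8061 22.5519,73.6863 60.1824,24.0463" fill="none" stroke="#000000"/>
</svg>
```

(bCNC post)
(Date: synthetic)
G21
G90
G0 X36.6088 Y138.7712
M3 S496
G1 X35.8783 Y148.4253 F1815
G1 X42.9708 Y155.0156
G1 X52.5454 Y153.5794
G1 X57.3922 Y145.1983
G1 X53.8615 Y136.1834
G1 X44.6120 Y133.3230
G1 X36.6088 Y138.7712
M5
G0 X51.2728 Y46.3219
M3 S496
G1 X18.4394 Y37.5212 F1815
G1 X27.4249 Y112.1020
G1 X13.1107 Y48.8357
M5
G0 X57.1616 Y143.5104
M3 S111
G1 X53.2132 Y126.0496 F3639
G1 X40.0659 Y138.1994
G1 X57.1616 Y143.5104
M5
G0 X57.5274 Y59.0978
M3 S496
G1 X26.8570 Y119.3471 F1815
G1 X22.5519 Y103.4669
G1 X60.1824 Y153.1069
M5
G0 X0.0000 Y0.0000

viewBox `0 0 74.2330 177.1532` with mm width/height → 1 unit = 1 mm. Flip: y_m = 177.1532 − y_svg.

**Shape 1** — `<path>` regular polygon, stroke `#000000` → score (S496, F1815). Machine vertices: (36.6088,138.7712) → (35.8783,148.4253) → (42.9708,155.0156) → (52.5454,153.5794) → (57.3922,145.1983) → (53.8615,136.1834) → (44.6120,133.3230) → (36.6088,138.7712). Closed: final G1 returns to the first vertex.

**Shape 2** — `<polyline>` open polyline, stroke `#000000` → score (S496, F1815). Machine vertices: (51.2728,46.3219) → (18.4394,37.5212) → (27.4249,112.1020) → (13.1107,48.8357). Open path.

**Shape 3** — `<polygon>` regular polygon, stroke `#ff0000` → engrave (S111, F3639). Machine vertices: (57.1616,143.5104) → (53.2132,126.0496) → (40.0659,138.1994) → (57.1616,143.5104). Closed: final G1 returns to the first vertex.

**Shape 4** — `<polyline>` open polyline, stroke `#000000` → score (S496, F1815). Machine vertices: (57.5274,59.0978) → (26.8570,119.3471) → (22.5519,103.4669) → (60.1824,153.1069). Open path.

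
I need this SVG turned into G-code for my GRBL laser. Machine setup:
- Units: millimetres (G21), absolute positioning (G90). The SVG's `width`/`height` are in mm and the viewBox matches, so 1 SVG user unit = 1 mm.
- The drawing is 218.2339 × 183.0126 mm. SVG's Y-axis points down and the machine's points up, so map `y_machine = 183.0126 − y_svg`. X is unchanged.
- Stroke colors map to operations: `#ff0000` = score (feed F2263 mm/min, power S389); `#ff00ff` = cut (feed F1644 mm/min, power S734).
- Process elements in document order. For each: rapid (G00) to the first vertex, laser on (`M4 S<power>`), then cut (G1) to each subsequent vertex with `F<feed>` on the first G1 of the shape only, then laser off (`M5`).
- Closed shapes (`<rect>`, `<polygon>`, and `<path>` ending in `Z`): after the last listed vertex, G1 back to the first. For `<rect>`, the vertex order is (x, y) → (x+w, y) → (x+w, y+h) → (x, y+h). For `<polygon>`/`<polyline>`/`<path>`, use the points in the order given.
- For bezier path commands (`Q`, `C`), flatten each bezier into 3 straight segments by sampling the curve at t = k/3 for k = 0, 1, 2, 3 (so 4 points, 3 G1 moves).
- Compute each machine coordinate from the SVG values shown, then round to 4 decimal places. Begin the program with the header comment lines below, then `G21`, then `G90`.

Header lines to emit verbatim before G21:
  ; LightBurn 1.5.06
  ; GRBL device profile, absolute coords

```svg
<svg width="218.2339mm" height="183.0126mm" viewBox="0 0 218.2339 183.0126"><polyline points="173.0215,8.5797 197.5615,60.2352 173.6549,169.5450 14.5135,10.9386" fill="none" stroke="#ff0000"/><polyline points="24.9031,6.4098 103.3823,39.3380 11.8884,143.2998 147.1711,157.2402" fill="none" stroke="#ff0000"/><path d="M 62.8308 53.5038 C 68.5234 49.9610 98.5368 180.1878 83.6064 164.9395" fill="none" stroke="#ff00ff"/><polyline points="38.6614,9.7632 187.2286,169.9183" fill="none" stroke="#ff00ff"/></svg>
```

; LightBurn 1.5.06
; GRBL device profile, absolute coords
G21
G90
G00 X173.0215 Y174.4329
M4 S389
G1 X197.5615 Y122.7774 F2263
G1 X173.6549 Y13.4676
G1 X14.5135 Y172.0740
M5
G00 X24.9031 Y176.6028
M4 S389
G1 X103.3823 Y143.6746 F2263
G1 X11.8884 Y39.7128
G1 X147.1711 Y25.7724
M5
G00 X62.8308 Y129.5088
M4 S734
G1 X74.0650 Y98.8041 F1644
G1 X86.1209 Y40.9741
G1 X83.6064 Y18.0731
M5
G00 X38.6614 Y173.2494
M4 S734
G1 X187.2286 Y13.0943 F1644
M5

Since the viewBox matches the mm dimensions, user units are millimetres directly. The only transform is the Y-flip y_m = 183.0126 − y_svg.

Shape 1 is a open polyline drawn with `<polyline>`. Its stroke #ff0000 means score at S389, F2263. After flipping Y the toolpath is (173.0215,174.4329) → (197.5615,122.7774) → (173.6549,13.4676) → (14.5135,172.0740).

Shape 2 is a open polyline drawn with `<polyline>`. Its stroke #ff0000 means score at S389, F2263. After flipping Y the toolpath is (24.9031,176.6028) → (103.3823,143.6746) → (11.8884,39.7128) → (147.1711,25.7724).

Shape 3 is a cubic bezier drawn with `<path>`. Its stroke #ff00ff means cut at S734, F1644. After flipping Y the toolpath is (62.8308,129.5088) → (74.0650,98.8041) → (86.1209,40.9741) → (83.6064,18.0731).

Shape 4 is a line segment drawn with `<polyline>`. Its stroke #ff00ff means cut at S734, F1644. After flipping Y the toolpath is (38.6614,173.2494) → (187.2286,13.0943).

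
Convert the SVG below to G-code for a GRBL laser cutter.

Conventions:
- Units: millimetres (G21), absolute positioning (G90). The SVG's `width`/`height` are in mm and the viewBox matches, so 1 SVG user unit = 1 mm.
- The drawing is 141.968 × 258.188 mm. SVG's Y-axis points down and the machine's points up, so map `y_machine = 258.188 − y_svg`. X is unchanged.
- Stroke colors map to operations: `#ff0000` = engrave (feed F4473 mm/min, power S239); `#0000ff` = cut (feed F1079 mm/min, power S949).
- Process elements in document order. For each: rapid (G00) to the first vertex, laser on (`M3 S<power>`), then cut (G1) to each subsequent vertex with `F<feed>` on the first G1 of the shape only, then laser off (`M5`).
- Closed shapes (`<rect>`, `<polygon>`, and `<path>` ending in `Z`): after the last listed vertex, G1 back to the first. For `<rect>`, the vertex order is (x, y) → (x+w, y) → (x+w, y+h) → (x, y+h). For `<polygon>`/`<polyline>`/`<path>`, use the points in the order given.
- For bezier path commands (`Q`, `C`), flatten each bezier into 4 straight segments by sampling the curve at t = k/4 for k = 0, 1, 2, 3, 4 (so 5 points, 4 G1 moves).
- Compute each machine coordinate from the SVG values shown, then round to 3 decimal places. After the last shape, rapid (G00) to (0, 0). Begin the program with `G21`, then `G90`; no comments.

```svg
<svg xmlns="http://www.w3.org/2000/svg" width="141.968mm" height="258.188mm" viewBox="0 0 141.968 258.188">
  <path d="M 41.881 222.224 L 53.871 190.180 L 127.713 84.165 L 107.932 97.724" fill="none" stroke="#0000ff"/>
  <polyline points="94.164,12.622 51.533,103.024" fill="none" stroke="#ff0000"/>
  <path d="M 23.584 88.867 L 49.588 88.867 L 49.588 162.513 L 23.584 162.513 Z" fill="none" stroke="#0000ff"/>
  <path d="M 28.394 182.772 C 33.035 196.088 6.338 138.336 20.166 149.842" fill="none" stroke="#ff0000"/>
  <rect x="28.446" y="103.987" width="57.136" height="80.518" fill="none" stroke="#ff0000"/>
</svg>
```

G21
G90
G00 X41.881 Y35.964
M3 S949
G1 X53.871 Y68.008 F1079
G1 X127.713 Y174.023
G1 X107.932 Y160.464
M5
G00 X94.164 Y245.566
M3 S239
G1 X51.533 Y155.164 F4473
M5
G00 X23.584 Y169.321
M3 S949
G1 X49.588 Y169.321 F1079
G1 X49.588 Y95.675
G1 X23.584 Y95.675
G1 X23.584 Y169.321
M5
G00 X28.394 Y75.416
M3 S239
G1 X27.122 Y76.562 F4473
G1 X20.835 Y91.202
G1 X16.271 Y106.182
G1 X20.166 Y108.346
M5
G00 X28.446 Y154.201
M3 S239
G1 X85.582 Y154.201 F4473
G1 X85.582 Y73.683
G1 X28.446 Y73.683
G1 X28.446 Y154.201
M5
G00 X0.000 Y0.000

1 u = 1 mm; y_m = 258.188 − y.

[1] `<path>` open polyline, #0000ff→cut S949 F1079: (41.881,35.964) → (53.871,68.008) → (127.713,174.023) → (107.932,160.464)

[2] `<polyline>` line segment, #ff0000→engrave S239 F4473: (94.164,245.566) → (51.533,155.164)

[3] `<path>` rectangle, #0000ff→cut S949 F1079: (23.584,169.321) → (49.588,169.321) → (49.588,95.675) → (23.584,95.675) → (23.584,169.321) (closed)

[4] `<path>` cubic bezier, #ff0000→engrave S239 F4473: (28.394,75.416) → (27.122,76.562) → (20.835,91.202) → (16.271,106.182) → (20.166,108.346)

[5] `<rect>` rectangle, #ff0000→engrave S239 F4473: (28.446,154.201) → (85.582,154.201) → (85.582,73.683) → (28.446,73.683) → (28.446,154.201) (closed)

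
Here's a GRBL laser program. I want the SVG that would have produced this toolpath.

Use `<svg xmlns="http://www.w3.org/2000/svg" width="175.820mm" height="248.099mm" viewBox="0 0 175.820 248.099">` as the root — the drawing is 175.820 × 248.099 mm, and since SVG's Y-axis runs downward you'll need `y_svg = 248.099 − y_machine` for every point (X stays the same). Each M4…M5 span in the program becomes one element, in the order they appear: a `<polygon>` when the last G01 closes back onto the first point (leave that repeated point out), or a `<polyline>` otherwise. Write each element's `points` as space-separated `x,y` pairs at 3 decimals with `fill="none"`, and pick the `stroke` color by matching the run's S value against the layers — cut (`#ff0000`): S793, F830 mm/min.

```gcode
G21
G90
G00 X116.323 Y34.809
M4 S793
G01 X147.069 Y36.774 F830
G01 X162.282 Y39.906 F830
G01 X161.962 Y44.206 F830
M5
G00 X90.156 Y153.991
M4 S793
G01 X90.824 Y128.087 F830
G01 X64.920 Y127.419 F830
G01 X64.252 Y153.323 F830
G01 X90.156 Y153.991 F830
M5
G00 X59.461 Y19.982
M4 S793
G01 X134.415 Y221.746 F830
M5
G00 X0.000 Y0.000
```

Machine Y-up, SVG Y-down with viewBox height 248.099, so y_svg = 248.099 − y_machine; X carries over. Every run uses S793, so all elements get stroke `#ff0000` (cut).

Run 1: The run is open, so emit a `<polyline>` with points (Y-flipped): 116.323,213.290 147.069,211.325 162.282,208.193 161.962,203.893.

Run 2: The run returns to its start, so emit a `<polygon>` with points (Y-flipped): 90.156,94.108 90.824,120.012 64.920,120.680 64.252,94.776.

Run 3: The run is open, so emit a `<polyline>` with points (Y-flipped): 59.461,228.117 134.415,26.353.

<svg xmlns="http://www.w3.org/2000/svg" width="175.820mm" height="248.099mm" viewBox="0 0 175.820 248.099">
  <polyline points="116.323,213.290 147.069,211.325 162.282,208.193 161.962,203.893" fill="none" stroke="#ff0000"/>
  <polygon points="90.156,94.108 90.824,120.012 64.920,120.680 64.252,94.776" fill="none" stroke="#ff0000"/>
  <polyline points="59.461,228.117 134.415,26.353" fill="none" stroke="#ff0000"/>
</svg>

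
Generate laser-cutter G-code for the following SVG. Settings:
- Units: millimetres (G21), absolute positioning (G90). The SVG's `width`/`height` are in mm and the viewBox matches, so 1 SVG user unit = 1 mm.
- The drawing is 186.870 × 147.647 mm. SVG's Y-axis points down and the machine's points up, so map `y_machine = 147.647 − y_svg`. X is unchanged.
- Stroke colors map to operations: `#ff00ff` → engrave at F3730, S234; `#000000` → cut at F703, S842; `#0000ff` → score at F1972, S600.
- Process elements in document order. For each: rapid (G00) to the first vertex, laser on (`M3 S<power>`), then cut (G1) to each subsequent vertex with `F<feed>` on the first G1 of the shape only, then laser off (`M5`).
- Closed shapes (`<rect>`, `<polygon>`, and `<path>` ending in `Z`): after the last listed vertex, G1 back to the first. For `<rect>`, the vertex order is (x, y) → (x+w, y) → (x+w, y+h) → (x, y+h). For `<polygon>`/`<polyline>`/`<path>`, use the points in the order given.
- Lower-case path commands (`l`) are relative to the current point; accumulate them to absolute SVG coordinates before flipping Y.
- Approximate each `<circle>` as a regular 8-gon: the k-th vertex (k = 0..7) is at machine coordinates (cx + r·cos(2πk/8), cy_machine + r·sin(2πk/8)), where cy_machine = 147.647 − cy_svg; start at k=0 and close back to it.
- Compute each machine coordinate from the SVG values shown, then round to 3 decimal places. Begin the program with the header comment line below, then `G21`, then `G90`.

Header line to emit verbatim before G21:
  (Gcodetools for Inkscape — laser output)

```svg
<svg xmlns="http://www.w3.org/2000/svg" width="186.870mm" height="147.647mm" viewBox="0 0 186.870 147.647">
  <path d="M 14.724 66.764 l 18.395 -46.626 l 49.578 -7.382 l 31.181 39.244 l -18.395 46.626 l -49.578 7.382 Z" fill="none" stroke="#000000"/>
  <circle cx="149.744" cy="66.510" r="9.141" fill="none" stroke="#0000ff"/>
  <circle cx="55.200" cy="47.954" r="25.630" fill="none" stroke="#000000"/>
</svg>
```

(Gcodetools for Inkscape — laser output)
G21
G90
G00 X14.724 Y80.883
M3 S842
G1 X33.119 Y127.509 F703
G1 X82.697 Y134.891
G1 X113.878 Y95.647
G1 X95.483 Y49.021
G1 X45.905 Y41.639
G1 X14.724 Y80.883
M5
G00 X158.885 Y81.137
M3 S600
G1 X156.208 Y87.601 F1972
G1 X149.744 Y90.278
G1 X143.280 Y87.601
G1 X140.603 Y81.137
G1 X143.280 Y74.673
G1 X149.744 Y71.996
G1 X156.208 Y74.673
G1 X158.885 Y81.137
M5
G00 X80.830 Y99.693
M3 S842
G1 X73.323 Y117.816 F703
G1 X55.200 Y125.323
G1 X37.077 Y117.816
G1 X29.570 Y99.693
G1 X37.077 Y81.570
G1 X55.200 Y74.063
G1 X73.323 Y81.570
G1 X80.830 Y99.693
M5

Since the viewBox matches the mm dimensions, user units are millimetres directly. The only transform is the Y-flip y_m = 147.647 − y_svg.

Shape 1 is a regular polygon drawn with `<path>`. Its stroke #000000 means cut at S842, F703. After flipping Y the toolpath is (14.724,80.883) → (33.119,127.509) → (82.697,134.891) → (113.878,95.647) → (95.483,49.021) → (45.905,41.639) → (14.724,80.883), returning to the start.

Shape 2 is a circle drawn with `<circle>`. Its stroke #0000ff means score at S600, F1972. After flipping Y the toolpath is (158.885,81.137) → (156.208,87.601) → (149.744,90.278) → (143.280,87.601) → (140.603,81.137) → (143.280,74.673) → (149.744,71.996) → (156.208,74.673) → (158.885,81.137), returning to the start.

Shape 3 is a circle drawn with `<circle>`. Its stroke #000000 means cut at S842, F703. After flipping Y the toolpath is (80.830,99.693) → (73.323,117.816) → (55.200,125.323) → (37.077,117.816) → (29.570,99.693) → (37.077,81.570) → (55.200,74.063) → (73.323,81.570) → (80.830,99.693), returning to the start.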